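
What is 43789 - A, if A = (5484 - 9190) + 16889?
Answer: 30606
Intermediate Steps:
A = 13183 (A = -3706 + 16889 = 13183)
43789 - A = 43789 - 1*13183 = 43789 - 13183 = 30606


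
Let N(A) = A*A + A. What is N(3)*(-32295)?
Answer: -387540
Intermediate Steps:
N(A) = A + A² (N(A) = A² + A = A + A²)
N(3)*(-32295) = (3*(1 + 3))*(-32295) = (3*4)*(-32295) = 12*(-32295) = -387540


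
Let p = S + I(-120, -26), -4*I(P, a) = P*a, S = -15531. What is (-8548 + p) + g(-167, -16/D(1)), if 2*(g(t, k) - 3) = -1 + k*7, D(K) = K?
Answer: -49825/2 ≈ -24913.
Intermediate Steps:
I(P, a) = -P*a/4
g(t, k) = 5/2 + 7*k/2 (g(t, k) = 3 + (-1 + k*7)/2 = 3 + (-1 + 7*k)/2 = 3 + (-½ + 7*k/2) = 5/2 + 7*k/2)
p = -16311 (p = -15531 - ¼*(-120)*(-26) = -15531 - 780 = -16311)
(-8548 + p) + g(-167, -16/D(1)) = (-8548 - 16311) + (5/2 + 7*(-16/1)/2) = -24859 + (5/2 + 7*(-16*1)/2) = -24859 + (5/2 + (7/2)*(-16)) = -24859 + (5/2 - 56) = -24859 - 107/2 = -49825/2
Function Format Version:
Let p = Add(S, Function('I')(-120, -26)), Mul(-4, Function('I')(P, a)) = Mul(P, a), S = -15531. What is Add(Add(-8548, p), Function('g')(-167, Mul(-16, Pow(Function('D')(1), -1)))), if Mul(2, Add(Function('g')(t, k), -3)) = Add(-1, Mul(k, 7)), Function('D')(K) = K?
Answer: Rational(-49825, 2) ≈ -24913.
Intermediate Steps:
Function('I')(P, a) = Mul(Rational(-1, 4), P, a) (Function('I')(P, a) = Mul(Rational(-1, 4), Mul(P, a)) = Mul(Rational(-1, 4), P, a))
Function('g')(t, k) = Add(Rational(5, 2), Mul(Rational(7, 2), k)) (Function('g')(t, k) = Add(3, Mul(Rational(1, 2), Add(-1, Mul(k, 7)))) = Add(3, Mul(Rational(1, 2), Add(-1, Mul(7, k)))) = Add(3, Add(Rational(-1, 2), Mul(Rational(7, 2), k))) = Add(Rational(5, 2), Mul(Rational(7, 2), k)))
p = -16311 (p = Add(-15531, Mul(Rational(-1, 4), -120, -26)) = Add(-15531, -780) = -16311)
Add(Add(-8548, p), Function('g')(-167, Mul(-16, Pow(Function('D')(1), -1)))) = Add(Add(-8548, -16311), Add(Rational(5, 2), Mul(Rational(7, 2), Mul(-16, Pow(1, -1))))) = Add(-24859, Add(Rational(5, 2), Mul(Rational(7, 2), Mul(-16, 1)))) = Add(-24859, Add(Rational(5, 2), Mul(Rational(7, 2), -16))) = Add(-24859, Add(Rational(5, 2), -56)) = Add(-24859, Rational(-107, 2)) = Rational(-49825, 2)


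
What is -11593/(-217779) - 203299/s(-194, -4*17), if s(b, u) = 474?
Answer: -4918750871/11469694 ≈ -428.85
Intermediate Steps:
-11593/(-217779) - 203299/s(-194, -4*17) = -11593/(-217779) - 203299/474 = -11593*(-1/217779) - 203299*1/474 = 11593/217779 - 203299/474 = -4918750871/11469694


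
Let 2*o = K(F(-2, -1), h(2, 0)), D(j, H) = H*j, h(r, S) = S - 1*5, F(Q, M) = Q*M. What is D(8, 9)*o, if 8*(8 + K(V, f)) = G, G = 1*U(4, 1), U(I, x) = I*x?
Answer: -270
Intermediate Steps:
F(Q, M) = M*Q
h(r, S) = -5 + S (h(r, S) = S - 5 = -5 + S)
G = 4 (G = 1*(4*1) = 1*4 = 4)
K(V, f) = -15/2 (K(V, f) = -8 + (⅛)*4 = -8 + ½ = -15/2)
o = -15/4 (o = (½)*(-15/2) = -15/4 ≈ -3.7500)
D(8, 9)*o = (9*8)*(-15/4) = 72*(-15/4) = -270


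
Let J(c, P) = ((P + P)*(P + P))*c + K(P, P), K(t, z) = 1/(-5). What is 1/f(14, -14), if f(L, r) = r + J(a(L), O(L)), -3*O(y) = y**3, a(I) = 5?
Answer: 45/752952961 ≈ 5.9765e-8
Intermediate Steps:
K(t, z) = -1/5
O(y) = -y**3/3
J(c, P) = -1/5 + 4*c*P**2 (J(c, P) = ((P + P)*(P + P))*c - 1/5 = ((2*P)*(2*P))*c - 1/5 = (4*P**2)*c - 1/5 = 4*c*P**2 - 1/5 = -1/5 + 4*c*P**2)
f(L, r) = -1/5 + r + 20*L**6/9 (f(L, r) = r + (-1/5 + 4*5*(-L**3/3)**2) = r + (-1/5 + 4*5*(L**6/9)) = r + (-1/5 + 20*L**6/9) = -1/5 + r + 20*L**6/9)
1/f(14, -14) = 1/(-1/5 - 14 + (20/9)*14**6) = 1/(-1/5 - 14 + (20/9)*7529536) = 1/(-1/5 - 14 + 150590720/9) = 1/(752952961/45) = 45/752952961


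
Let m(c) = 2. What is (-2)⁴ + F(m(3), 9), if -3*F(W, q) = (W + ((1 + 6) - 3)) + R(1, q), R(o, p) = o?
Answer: 41/3 ≈ 13.667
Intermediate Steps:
F(W, q) = -5/3 - W/3 (F(W, q) = -((W + ((1 + 6) - 3)) + 1)/3 = -((W + (7 - 3)) + 1)/3 = -((W + 4) + 1)/3 = -((4 + W) + 1)/3 = -(5 + W)/3 = -5/3 - W/3)
(-2)⁴ + F(m(3), 9) = (-2)⁴ + (-5/3 - ⅓*2) = 16 + (-5/3 - ⅔) = 16 - 7/3 = 41/3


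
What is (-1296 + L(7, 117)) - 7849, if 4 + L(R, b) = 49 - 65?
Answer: -9165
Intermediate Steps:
L(R, b) = -20 (L(R, b) = -4 + (49 - 65) = -4 - 16 = -20)
(-1296 + L(7, 117)) - 7849 = (-1296 - 20) - 7849 = -1316 - 7849 = -9165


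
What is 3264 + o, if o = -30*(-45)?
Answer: 4614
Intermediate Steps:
o = 1350
3264 + o = 3264 + 1350 = 4614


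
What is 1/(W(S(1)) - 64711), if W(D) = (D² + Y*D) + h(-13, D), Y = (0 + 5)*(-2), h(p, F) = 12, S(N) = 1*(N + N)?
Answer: -1/64715 ≈ -1.5452e-5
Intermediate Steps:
S(N) = 2*N (S(N) = 1*(2*N) = 2*N)
Y = -10 (Y = 5*(-2) = -10)
W(D) = 12 + D² - 10*D (W(D) = (D² - 10*D) + 12 = 12 + D² - 10*D)
1/(W(S(1)) - 64711) = 1/((12 + (2*1)² - 20) - 64711) = 1/((12 + 2² - 10*2) - 64711) = 1/((12 + 4 - 20) - 64711) = 1/(-4 - 64711) = 1/(-64715) = -1/64715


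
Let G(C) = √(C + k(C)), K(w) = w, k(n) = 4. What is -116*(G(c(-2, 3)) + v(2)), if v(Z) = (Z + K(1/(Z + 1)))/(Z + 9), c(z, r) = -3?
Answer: -4640/33 ≈ -140.61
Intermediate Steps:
v(Z) = (Z + 1/(1 + Z))/(9 + Z) (v(Z) = (Z + 1/(Z + 1))/(Z + 9) = (Z + 1/(1 + Z))/(9 + Z))
G(C) = √(4 + C) (G(C) = √(C + 4) = √(4 + C))
-116*(G(c(-2, 3)) + v(2)) = -116*(√(4 - 3) + (1 + 2*(1 + 2))/((1 + 2)*(9 + 2))) = -116*(√1 + (1 + 2*3)/(3*11)) = -116*(1 + (⅓)*(1/11)*(1 + 6)) = -116*(1 + (⅓)*(1/11)*7) = -116*(1 + 7/33) = -116*40/33 = -4640/33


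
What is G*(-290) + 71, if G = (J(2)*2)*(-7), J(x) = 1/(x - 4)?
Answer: -1959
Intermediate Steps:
J(x) = 1/(-4 + x)
G = 7 (G = (2/(-4 + 2))*(-7) = (2/(-2))*(-7) = -½*2*(-7) = -1*(-7) = 7)
G*(-290) + 71 = 7*(-290) + 71 = -2030 + 71 = -1959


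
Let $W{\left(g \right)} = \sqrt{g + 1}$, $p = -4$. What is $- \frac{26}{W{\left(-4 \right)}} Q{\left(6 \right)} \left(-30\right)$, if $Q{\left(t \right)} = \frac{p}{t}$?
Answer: $\frac{520 i \sqrt{3}}{3} \approx 300.22 i$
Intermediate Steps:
$W{\left(g \right)} = \sqrt{1 + g}$
$Q{\left(t \right)} = - \frac{4}{t}$
$- \frac{26}{W{\left(-4 \right)}} Q{\left(6 \right)} \left(-30\right) = - \frac{26}{\sqrt{1 - 4}} \left(- \frac{4}{6}\right) \left(-30\right) = - \frac{26}{\sqrt{-3}} \left(\left(-4\right) \frac{1}{6}\right) \left(-30\right) = - \frac{26}{i \sqrt{3}} \left(- \frac{2}{3}\right) \left(-30\right) = - 26 \left(- \frac{i \sqrt{3}}{3}\right) \left(- \frac{2}{3}\right) \left(-30\right) = \frac{26 i \sqrt{3}}{3} \left(- \frac{2}{3}\right) \left(-30\right) = - \frac{52 i \sqrt{3}}{9} \left(-30\right) = \frac{520 i \sqrt{3}}{3}$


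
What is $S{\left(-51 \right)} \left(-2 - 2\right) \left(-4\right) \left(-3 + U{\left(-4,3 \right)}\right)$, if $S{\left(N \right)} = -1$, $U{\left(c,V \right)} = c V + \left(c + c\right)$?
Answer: $368$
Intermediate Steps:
$U{\left(c,V \right)} = 2 c + V c$ ($U{\left(c,V \right)} = V c + 2 c = 2 c + V c$)
$S{\left(-51 \right)} \left(-2 - 2\right) \left(-4\right) \left(-3 + U{\left(-4,3 \right)}\right) = - \left(-2 - 2\right) \left(-4\right) \left(-3 - 4 \left(2 + 3\right)\right) = - \left(-4\right) \left(-4\right) \left(-3 - 20\right) = - 16 \left(-3 - 20\right) = - 16 \left(-23\right) = \left(-1\right) \left(-368\right) = 368$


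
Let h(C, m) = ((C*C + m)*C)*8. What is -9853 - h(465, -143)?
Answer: -803834893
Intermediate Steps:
h(C, m) = 8*C*(m + C**2) (h(C, m) = ((C**2 + m)*C)*8 = ((m + C**2)*C)*8 = (C*(m + C**2))*8 = 8*C*(m + C**2))
-9853 - h(465, -143) = -9853 - 8*465*(-143 + 465**2) = -9853 - 8*465*(-143 + 216225) = -9853 - 8*465*216082 = -9853 - 1*803825040 = -9853 - 803825040 = -803834893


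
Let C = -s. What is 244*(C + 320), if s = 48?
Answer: 66368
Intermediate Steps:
C = -48 (C = -1*48 = -48)
244*(C + 320) = 244*(-48 + 320) = 244*272 = 66368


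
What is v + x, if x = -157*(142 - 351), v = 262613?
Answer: 295426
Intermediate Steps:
x = 32813 (x = -157*(-209) = 32813)
v + x = 262613 + 32813 = 295426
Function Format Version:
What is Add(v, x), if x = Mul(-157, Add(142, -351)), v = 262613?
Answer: 295426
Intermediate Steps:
x = 32813 (x = Mul(-157, -209) = 32813)
Add(v, x) = Add(262613, 32813) = 295426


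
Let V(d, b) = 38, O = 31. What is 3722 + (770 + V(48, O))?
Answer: 4530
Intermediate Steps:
3722 + (770 + V(48, O)) = 3722 + (770 + 38) = 3722 + 808 = 4530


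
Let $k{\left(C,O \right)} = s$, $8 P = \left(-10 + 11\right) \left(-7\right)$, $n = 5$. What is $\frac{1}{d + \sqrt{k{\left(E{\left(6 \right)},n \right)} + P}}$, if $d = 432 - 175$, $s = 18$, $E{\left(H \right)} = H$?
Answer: $\frac{2056}{528255} - \frac{2 \sqrt{274}}{528255} \approx 0.0038294$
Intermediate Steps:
$P = - \frac{7}{8}$ ($P = \frac{\left(-10 + 11\right) \left(-7\right)}{8} = \frac{1 \left(-7\right)}{8} = \frac{1}{8} \left(-7\right) = - \frac{7}{8} \approx -0.875$)
$d = 257$ ($d = 432 - 175 = 257$)
$k{\left(C,O \right)} = 18$
$\frac{1}{d + \sqrt{k{\left(E{\left(6 \right)},n \right)} + P}} = \frac{1}{257 + \sqrt{18 - \frac{7}{8}}} = \frac{1}{257 + \sqrt{\frac{137}{8}}} = \frac{1}{257 + \frac{\sqrt{274}}{4}}$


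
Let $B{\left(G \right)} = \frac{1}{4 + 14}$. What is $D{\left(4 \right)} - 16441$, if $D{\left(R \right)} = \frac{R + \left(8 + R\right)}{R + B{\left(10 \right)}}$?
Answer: $- \frac{1199905}{73} \approx -16437.0$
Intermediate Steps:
$B{\left(G \right)} = \frac{1}{18}$
$D{\left(R \right)} = \frac{8 + 2 R}{\frac{1}{18} + R}$ ($D{\left(R \right)} = \frac{R + \left(8 + R\right)}{R + \frac{1}{18}} = \frac{8 + 2 R}{\frac{1}{18} + R}$)
$D{\left(4 \right)} - 16441 = \frac{36 \left(4 + 4\right)}{1 + 18 \cdot 4} - 16441 = 36 \frac{1}{1 + 72} \cdot 8 - 16441 = 36 \cdot \frac{1}{73} \cdot 8 - 16441 = \frac{288}{73} - 16441 = - \frac{1199905}{73}$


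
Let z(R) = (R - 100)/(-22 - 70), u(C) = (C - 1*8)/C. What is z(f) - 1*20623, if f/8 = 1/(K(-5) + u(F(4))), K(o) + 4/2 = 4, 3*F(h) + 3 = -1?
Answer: -4268738/207 ≈ -20622.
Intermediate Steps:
F(h) = -4/3 (F(h) = -1 + (⅓)*(-1) = -1 - ⅓ = -4/3)
K(o) = 2 (K(o) = -2 + 4 = 2)
u(C) = (-8 + C)/C (u(C) = (C - 8)/C = (-8 + C)/C)
f = 8/9 (f = 8/(2 + (-8 - 4/3)/(-4/3)) = 8/(2 - ¾*(-28/3)) = 8/(2 + 7) = 8/9 ≈ 0.88889)
z(R) = 25/23 - R/92 (z(R) = (-100 + R)/(-92) = (-100 + R)*(-1/92) = 25/23 - R/92)
z(f) - 1*20623 = (25/23 - 1/92*8/9) - 1*20623 = (25/23 - 2/207) - 20623 = 223/207 - 20623 = -4268738/207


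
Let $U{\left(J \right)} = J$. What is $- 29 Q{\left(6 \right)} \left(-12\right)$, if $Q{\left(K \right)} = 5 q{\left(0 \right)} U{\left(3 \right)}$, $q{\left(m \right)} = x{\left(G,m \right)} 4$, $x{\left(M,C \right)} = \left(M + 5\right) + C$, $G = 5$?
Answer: $208800$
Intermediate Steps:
$x{\left(M,C \right)} = 5 + C + M$ ($x{\left(M,C \right)} = \left(5 + M\right) + C = 5 + C + M$)
$q{\left(m \right)} = 40 + 4 m$ ($q{\left(m \right)} = \left(5 + m + 5\right) 4 = \left(10 + m\right) 4 = 40 + 4 m$)
$Q{\left(K \right)} = 600$ ($Q{\left(K \right)} = 5 \left(40 + 4 \cdot 0\right) 3 = 5 \left(40 + 0\right) 3 = 5 \cdot 40 \cdot 3 = 200 \cdot 3 = 600$)
$- 29 Q{\left(6 \right)} \left(-12\right) = \left(-29\right) 600 \left(-12\right) = \left(-17400\right) \left(-12\right) = 208800$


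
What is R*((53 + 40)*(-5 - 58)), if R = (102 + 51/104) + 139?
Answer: -147148785/104 ≈ -1.4149e+6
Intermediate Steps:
R = 25115/104 (R = (102 + 51*(1/104)) + 139 = (102 + 51/104) + 139 = 10659/104 + 139 = 25115/104 ≈ 241.49)
R*((53 + 40)*(-5 - 58)) = 25115*((53 + 40)*(-5 - 58))/104 = 25115*(93*(-63))/104 = (25115/104)*(-5859) = -147148785/104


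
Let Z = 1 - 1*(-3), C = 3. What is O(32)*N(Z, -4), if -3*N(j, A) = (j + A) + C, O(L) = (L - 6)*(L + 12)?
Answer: -1144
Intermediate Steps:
O(L) = (-6 + L)*(12 + L)
Z = 4 (Z = 1 + 3 = 4)
N(j, A) = -1 - A/3 - j/3 (N(j, A) = -((j + A) + 3)/3 = -((A + j) + 3)/3 = -(3 + A + j)/3 = -1 - A/3 - j/3)
O(32)*N(Z, -4) = (-72 + 32² + 6*32)*(-1 - ⅓*(-4) - ⅓*4) = (-72 + 1024 + 192)*(-1 + 4/3 - 4/3) = 1144*(-1) = -1144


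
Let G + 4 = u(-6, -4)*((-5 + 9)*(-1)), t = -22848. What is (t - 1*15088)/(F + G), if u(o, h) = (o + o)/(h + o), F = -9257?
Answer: 189680/46329 ≈ 4.0942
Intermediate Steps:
u(o, h) = 2*o/(h + o) (u(o, h) = (2*o)/(h + o) = 2*o/(h + o))
G = -44/5 (G = -4 + (2*(-6)/(-4 - 6))*((-5 + 9)*(-1)) = -4 + (2*(-6)/(-10))*(4*(-1)) = -4 + (2*(-6)*(-⅒))*(-4) = -4 + (6/5)*(-4) = -4 - 24/5 = -44/5 ≈ -8.8000)
(t - 1*15088)/(F + G) = (-22848 - 1*15088)/(-9257 - 44/5) = (-22848 - 15088)/(-46329/5) = -37936*(-5/46329) = 189680/46329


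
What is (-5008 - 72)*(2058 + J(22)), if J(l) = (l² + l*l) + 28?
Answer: -15514320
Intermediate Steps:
J(l) = 28 + 2*l² (J(l) = (l² + l²) + 28 = 2*l² + 28 = 28 + 2*l²)
(-5008 - 72)*(2058 + J(22)) = (-5008 - 72)*(2058 + (28 + 2*22²)) = -5080*(2058 + (28 + 2*484)) = -5080*(2058 + (28 + 968)) = -5080*(2058 + 996) = -5080*3054 = -15514320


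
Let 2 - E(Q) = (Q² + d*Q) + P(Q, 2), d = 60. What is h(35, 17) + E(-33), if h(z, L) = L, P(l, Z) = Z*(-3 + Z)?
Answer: 912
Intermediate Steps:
E(Q) = 4 - Q² - 60*Q (E(Q) = 2 - ((Q² + 60*Q) + 2*(-3 + 2)) = 2 - ((Q² + 60*Q) + 2*(-1)) = 2 - ((Q² + 60*Q) - 2) = 2 - (-2 + Q² + 60*Q) = 2 + (2 - Q² - 60*Q) = 4 - Q² - 60*Q)
h(35, 17) + E(-33) = 17 + (4 - 1*(-33)² - 60*(-33)) = 17 + (4 - 1*1089 + 1980) = 17 + (4 - 1089 + 1980) = 17 + 895 = 912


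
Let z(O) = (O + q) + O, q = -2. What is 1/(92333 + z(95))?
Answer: 1/92521 ≈ 1.0808e-5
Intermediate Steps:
z(O) = -2 + 2*O (z(O) = (O - 2) + O = (-2 + O) + O = -2 + 2*O)
1/(92333 + z(95)) = 1/(92333 + (-2 + 2*95)) = 1/(92333 + (-2 + 190)) = 1/(92333 + 188) = 1/92521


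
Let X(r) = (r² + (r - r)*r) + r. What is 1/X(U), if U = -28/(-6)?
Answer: 9/238 ≈ 0.037815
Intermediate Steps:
U = 14/3 (U = -28*(-1)/6 = -4*(-7/6) = 14/3 ≈ 4.6667)
X(r) = r + r² (X(r) = (r² + 0*r) + r = (r² + 0) + r = r² + r = r + r²)
1/X(U) = 1/(14*(1 + 14/3)/3) = 1/((14/3)*(17/3)) = 1/(238/9) = 9/238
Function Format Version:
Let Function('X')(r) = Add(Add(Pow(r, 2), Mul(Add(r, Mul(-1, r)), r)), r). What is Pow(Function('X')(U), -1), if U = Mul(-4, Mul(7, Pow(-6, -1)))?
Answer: Rational(9, 238) ≈ 0.037815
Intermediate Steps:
U = Rational(14, 3) (U = Mul(-4, Mul(7, Rational(-1, 6))) = Mul(-4, Rational(-7, 6)) = Rational(14, 3) ≈ 4.6667)
Function('X')(r) = Add(r, Pow(r, 2)) (Function('X')(r) = Add(Add(Pow(r, 2), Mul(0, r)), r) = Add(Add(Pow(r, 2), 0), r) = Add(Pow(r, 2), r) = Add(r, Pow(r, 2)))
Pow(Function('X')(U), -1) = Pow(Mul(Rational(14, 3), Add(1, Rational(14, 3))), -1) = Pow(Mul(Rational(14, 3), Rational(17, 3)), -1) = Pow(Rational(238, 9), -1) = Rational(9, 238)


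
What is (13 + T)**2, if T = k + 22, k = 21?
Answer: 3136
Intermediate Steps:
T = 43 (T = 21 + 22 = 43)
(13 + T)**2 = (13 + 43)**2 = 56**2 = 3136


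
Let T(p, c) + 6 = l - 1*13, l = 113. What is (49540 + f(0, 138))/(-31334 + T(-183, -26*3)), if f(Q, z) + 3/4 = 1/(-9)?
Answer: -1783409/1124640 ≈ -1.5858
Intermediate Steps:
T(p, c) = 94 (T(p, c) = -6 + (113 - 1*13) = -6 + (113 - 13) = -6 + 100 = 94)
f(Q, z) = -31/36 (f(Q, z) = -3/4 + 1/(-9) = -3/4 - 1/9 = -31/36)
(49540 + f(0, 138))/(-31334 + T(-183, -26*3)) = (49540 - 31/36)/(-31334 + 94) = (1783409/36)/(-31240) = (1783409/36)*(-1/31240) = -1783409/1124640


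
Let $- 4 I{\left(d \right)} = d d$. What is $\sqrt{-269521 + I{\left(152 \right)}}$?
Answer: $i \sqrt{275297} \approx 524.69 i$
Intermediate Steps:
$I{\left(d \right)} = - \frac{d^{2}}{4}$ ($I{\left(d \right)} = - \frac{d d}{4} = - \frac{d^{2}}{4}$)
$\sqrt{-269521 + I{\left(152 \right)}} = \sqrt{-269521 - \frac{152^{2}}{4}} = \sqrt{-269521 - 5776} = \sqrt{-275297} = i \sqrt{275297}$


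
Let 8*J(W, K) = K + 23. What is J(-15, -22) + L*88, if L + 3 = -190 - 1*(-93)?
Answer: -70399/8 ≈ -8799.9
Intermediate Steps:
J(W, K) = 23/8 + K/8 (J(W, K) = (K + 23)/8 = (23 + K)/8 = 23/8 + K/8)
L = -100 (L = -3 + (-190 - 1*(-93)) = -3 + (-190 + 93) = -3 - 97 = -100)
J(-15, -22) + L*88 = (23/8 + (⅛)*(-22)) - 100*88 = (23/8 - 11/4) - 8800 = ⅛ - 8800 = -70399/8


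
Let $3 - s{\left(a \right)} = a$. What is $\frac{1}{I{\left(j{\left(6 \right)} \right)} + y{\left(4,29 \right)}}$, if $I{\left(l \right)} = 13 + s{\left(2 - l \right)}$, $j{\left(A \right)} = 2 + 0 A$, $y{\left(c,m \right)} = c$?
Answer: $\frac{1}{20} \approx 0.05$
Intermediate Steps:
$j{\left(A \right)} = 2$ ($j{\left(A \right)} = 2 + 0 = 2$)
$s{\left(a \right)} = 3 - a$
$I{\left(l \right)} = 14 + l$ ($I{\left(l \right)} = 13 - \left(-1 - l\right) = 13 + \left(3 + \left(-2 + l\right)\right) = 13 + \left(1 + l\right) = 14 + l$)
$\frac{1}{I{\left(j{\left(6 \right)} \right)} + y{\left(4,29 \right)}} = \frac{1}{\left(14 + 2\right) + 4} = \frac{1}{16 + 4} = \frac{1}{20}$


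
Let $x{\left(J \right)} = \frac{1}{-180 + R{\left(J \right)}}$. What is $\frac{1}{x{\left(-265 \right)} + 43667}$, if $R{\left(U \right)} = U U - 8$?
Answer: $\frac{70037}{3058305680} \approx 2.2901 \cdot 10^{-5}$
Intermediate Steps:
$R{\left(U \right)} = -8 + U^{2}$ ($R{\left(U \right)} = U^{2} - 8 = -8 + U^{2}$)
$x{\left(J \right)} = \frac{1}{-188 + J^{2}}$ ($x{\left(J \right)} = \frac{1}{-180 + \left(-8 + J^{2}\right)} = \frac{1}{-188 + J^{2}}$)
$\frac{1}{x{\left(-265 \right)} + 43667} = \frac{1}{\frac{1}{-188 + \left(-265\right)^{2}} + 43667} = \frac{1}{\frac{1}{-188 + 70225} + 43667} = \frac{1}{\frac{1}{70037} + 43667} = \frac{1}{\frac{3058305680}{70037}} = \frac{70037}{3058305680}$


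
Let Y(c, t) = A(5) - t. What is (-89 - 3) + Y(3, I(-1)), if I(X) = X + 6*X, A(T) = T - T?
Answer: -85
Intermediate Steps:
A(T) = 0
I(X) = 7*X
Y(c, t) = -t (Y(c, t) = 0 - t = -t)
(-89 - 3) + Y(3, I(-1)) = (-89 - 3) - 7*(-1) = -92 - 1*(-7) = -92 + 7 = -85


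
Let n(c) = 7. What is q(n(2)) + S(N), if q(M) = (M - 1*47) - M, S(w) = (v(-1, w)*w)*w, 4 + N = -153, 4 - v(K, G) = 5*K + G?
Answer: 4091687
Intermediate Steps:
v(K, G) = 4 - G - 5*K (v(K, G) = 4 - (5*K + G) = 4 - (G + 5*K) = 4 + (-G - 5*K) = 4 - G - 5*K)
N = -157 (N = -4 - 153 = -157)
S(w) = w²*(9 - w) (S(w) = ((4 - w - 5*(-1))*w)*w = ((4 - w + 5)*w)*w = ((9 - w)*w)*w = (w*(9 - w))*w = w²*(9 - w))
q(M) = -47 (q(M) = (M - 47) - M = (-47 + M) - M = -47)
q(n(2)) + S(N) = -47 + (-157)²*(9 - 1*(-157)) = -47 + 24649*(9 + 157) = -47 + 24649*166 = -47 + 4091734 = 4091687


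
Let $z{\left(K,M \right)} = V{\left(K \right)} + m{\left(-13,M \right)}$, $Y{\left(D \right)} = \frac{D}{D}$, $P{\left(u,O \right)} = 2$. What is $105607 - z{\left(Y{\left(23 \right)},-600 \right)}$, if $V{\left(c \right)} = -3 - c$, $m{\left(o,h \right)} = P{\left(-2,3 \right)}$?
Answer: $105609$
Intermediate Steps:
$m{\left(o,h \right)} = 2$
$Y{\left(D \right)} = 1$
$z{\left(K,M \right)} = -1 - K$ ($z{\left(K,M \right)} = \left(-3 - K\right) + 2 = -1 - K$)
$105607 - z{\left(Y{\left(23 \right)},-600 \right)} = 105607 - \left(-1 - 1\right) = 105607 - -2 = 105607 + 2 = 105609$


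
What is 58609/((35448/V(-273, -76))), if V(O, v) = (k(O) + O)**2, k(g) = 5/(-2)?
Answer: 17793751009/141792 ≈ 1.2549e+5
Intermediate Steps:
k(g) = -5/2 (k(g) = 5*(-1/2) = -5/2)
V(O, v) = (-5/2 + O)**2
58609/((35448/V(-273, -76))) = 58609/((35448/(((-5 + 2*(-273))**2/4)))) = 58609/((35448/(((-5 - 546)**2/4)))) = 58609/((35448/(((1/4)*(-551)**2)))) = 58609/((35448/(((1/4)*303601)))) = 58609/((35448/(303601/4))) = 58609/((35448*(4/303601))) = 58609/(141792/303601) = 58609*(303601/141792) = 17793751009/141792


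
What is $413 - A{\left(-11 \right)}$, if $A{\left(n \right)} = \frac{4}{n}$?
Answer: $\frac{4547}{11} \approx 413.36$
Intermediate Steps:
$413 - A{\left(-11 \right)} = 413 - \frac{4}{-11} = 413 - 4 \left(- \frac{1}{11}\right) = 413 - - \frac{4}{11} = 413 + \frac{4}{11} = \frac{4547}{11}$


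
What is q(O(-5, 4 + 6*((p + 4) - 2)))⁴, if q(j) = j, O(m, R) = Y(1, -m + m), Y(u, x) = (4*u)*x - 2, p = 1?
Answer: 16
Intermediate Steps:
Y(u, x) = -2 + 4*u*x (Y(u, x) = 4*u*x - 2 = -2 + 4*u*x)
O(m, R) = -2 (O(m, R) = -2 + 4*1*(-m + m) = -2 + 4*1*0 = -2 + 0 = -2)
q(O(-5, 4 + 6*((p + 4) - 2)))⁴ = (-2)⁴ = 16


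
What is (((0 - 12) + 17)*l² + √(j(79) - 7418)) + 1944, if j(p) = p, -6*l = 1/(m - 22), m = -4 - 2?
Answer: 54867461/28224 + I*√7339 ≈ 1944.0 + 85.668*I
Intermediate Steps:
m = -6
l = 1/168 (l = -1/(6*(-6 - 22)) = -⅙/(-28) = -⅙*(-1/28) = 1/168 ≈ 0.0059524)
(((0 - 12) + 17)*l² + √(j(79) - 7418)) + 1944 = (((0 - 12) + 17)*(1/168)² + √(79 - 7418)) + 1944 = ((-12 + 17)*(1/28224) + √(-7339)) + 1944 = (5*(1/28224) + I*√7339) + 1944 = (5/28224 + I*√7339) + 1944 = 54867461/28224 + I*√7339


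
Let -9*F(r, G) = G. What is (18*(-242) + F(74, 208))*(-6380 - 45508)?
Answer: 681669952/3 ≈ 2.2722e+8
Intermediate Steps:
F(r, G) = -G/9
(18*(-242) + F(74, 208))*(-6380 - 45508) = (18*(-242) - ⅑*208)*(-6380 - 45508) = (-4356 - 208/9)*(-51888) = -39412/9*(-51888) = 681669952/3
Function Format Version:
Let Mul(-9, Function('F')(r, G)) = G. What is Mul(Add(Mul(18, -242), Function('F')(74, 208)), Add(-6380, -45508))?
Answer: Rational(681669952, 3) ≈ 2.2722e+8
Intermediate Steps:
Function('F')(r, G) = Mul(Rational(-1, 9), G)
Mul(Add(Mul(18, -242), Function('F')(74, 208)), Add(-6380, -45508)) = Mul(Add(Mul(18, -242), Mul(Rational(-1, 9), 208)), Add(-6380, -45508)) = Mul(Add(-4356, Rational(-208, 9)), -51888) = Mul(Rational(-39412, 9), -51888) = Rational(681669952, 3)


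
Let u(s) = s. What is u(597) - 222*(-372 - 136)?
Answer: 113373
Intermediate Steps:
u(597) - 222*(-372 - 136) = 597 - 222*(-372 - 136) = 597 - 222*(-508) = 597 + 112776 = 113373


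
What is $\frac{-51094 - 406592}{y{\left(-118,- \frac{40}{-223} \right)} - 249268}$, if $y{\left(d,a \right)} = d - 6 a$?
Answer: $\frac{51031989}{27806659} \approx 1.8352$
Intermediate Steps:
$\frac{-51094 - 406592}{y{\left(-118,- \frac{40}{-223} \right)} - 249268} = \frac{-51094 - 406592}{\left(-118 - 6 \left(- \frac{40}{-223}\right)\right) - 249268} = - \frac{457686}{\left(-118 - 6 \left(\left(-40\right) \left(- \frac{1}{223}\right)\right)\right) - 249268} = - \frac{457686}{\left(-118 - \frac{240}{223}\right) - 249268} = - \frac{457686}{- \frac{26554}{223} - 249268} = - \frac{457686}{- \frac{55613318}{223}} = \left(-457686\right) \left(- \frac{223}{55613318}\right) = \frac{51031989}{27806659}$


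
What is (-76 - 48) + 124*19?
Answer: 2232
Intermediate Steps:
(-76 - 48) + 124*19 = -124 + 2356 = 2232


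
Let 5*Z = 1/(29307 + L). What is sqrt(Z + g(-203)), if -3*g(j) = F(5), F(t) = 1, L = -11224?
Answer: 2*I*sqrt(36277815)/20865 ≈ 0.57734*I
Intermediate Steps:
Z = 1/90415 (Z = 1/(5*(29307 - 11224)) = (1/5)/18083 = (1/5)*(1/18083) = 1/90415 ≈ 1.1060e-5)
g(j) = -1/3 (g(j) = -1/3*1 = -1/3)
sqrt(Z + g(-203)) = sqrt(1/90415 - 1/3) = sqrt(-90412/271245) = 2*I*sqrt(36277815)/20865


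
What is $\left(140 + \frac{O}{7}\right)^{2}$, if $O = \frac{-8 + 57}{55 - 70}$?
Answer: $\frac{4380649}{225} \approx 19470.0$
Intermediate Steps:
$O = - \frac{49}{15}$ ($O = \frac{49}{-15} = 49 \left(- \frac{1}{15}\right) = - \frac{49}{15} \approx -3.2667$)
$\left(140 + \frac{O}{7}\right)^{2} = \left(140 - \frac{49}{15 \cdot 7}\right)^{2} = \left(140 - \frac{7}{15}\right)^{2} = \left(\frac{2093}{15}\right)^{2} = \frac{4380649}{225}$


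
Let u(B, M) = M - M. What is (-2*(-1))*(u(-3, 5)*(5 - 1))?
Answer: 0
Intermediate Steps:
u(B, M) = 0
(-2*(-1))*(u(-3, 5)*(5 - 1)) = (-2*(-1))*(0*(5 - 1)) = 2*(0*4) = 2*0 = 0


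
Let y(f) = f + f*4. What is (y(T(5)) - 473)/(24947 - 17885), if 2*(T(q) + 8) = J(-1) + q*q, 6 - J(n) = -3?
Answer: -2/33 ≈ -0.060606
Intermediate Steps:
J(n) = 9 (J(n) = 6 - 1*(-3) = 6 + 3 = 9)
T(q) = -7/2 + q²/2 (T(q) = -8 + (9 + q*q)/2 = -8 + (9 + q²)/2 = -8 + (9/2 + q²/2) = -7/2 + q²/2)
y(f) = 5*f (y(f) = f + 4*f = 5*f)
(y(T(5)) - 473)/(24947 - 17885) = (5*(-7/2 + (½)*5²) - 473)/(24947 - 17885) = (5*(-7/2 + (½)*25) - 473)/7062 = (5*(-7/2 + 25/2) - 473)*(1/7062) = (5*9 - 473)*(1/7062) = (45 - 473)*(1/7062) = -428*1/7062 = -2/33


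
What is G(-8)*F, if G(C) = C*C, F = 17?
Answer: 1088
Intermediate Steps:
G(C) = C²
G(-8)*F = (-8)²*17 = 64*17 = 1088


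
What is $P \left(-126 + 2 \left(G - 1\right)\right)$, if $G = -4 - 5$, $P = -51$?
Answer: $7446$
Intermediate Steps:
$G = -9$ ($G = -4 - 5 = -9$)
$P \left(-126 + 2 \left(G - 1\right)\right) = - 51 \left(-126 + 2 \left(-9 - 1\right)\right) = - 51 \left(-126 + 2 \left(-10\right)\right) = - 51 \left(-126 - 20\right) = \left(-51\right) \left(-146\right) = 7446$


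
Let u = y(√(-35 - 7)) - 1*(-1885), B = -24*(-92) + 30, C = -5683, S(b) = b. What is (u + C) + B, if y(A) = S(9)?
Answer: -1551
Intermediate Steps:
y(A) = 9
B = 2238 (B = 2208 + 30 = 2238)
u = 1894 (u = 9 - 1*(-1885) = 9 + 1885 = 1894)
(u + C) + B = (1894 - 5683) + 2238 = -3789 + 2238 = -1551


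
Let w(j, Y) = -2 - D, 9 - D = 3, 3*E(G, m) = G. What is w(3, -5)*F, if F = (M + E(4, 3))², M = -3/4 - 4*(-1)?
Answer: -3025/18 ≈ -168.06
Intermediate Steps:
E(G, m) = G/3
D = 6 (D = 9 - 1*3 = 9 - 3 = 6)
M = 13/4 (M = -3*¼ + 4 = -¾ + 4 = 13/4 ≈ 3.2500)
w(j, Y) = -8 (w(j, Y) = -2 - 1*6 = -2 - 6 = -8)
F = 3025/144 (F = (13/4 + (⅓)*4)² = (13/4 + 4/3)² = (55/12)² = 3025/144 ≈ 21.007)
w(3, -5)*F = -8*3025/144 = -3025/18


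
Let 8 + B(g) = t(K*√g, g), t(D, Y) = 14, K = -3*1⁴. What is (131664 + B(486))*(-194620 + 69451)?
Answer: -16481002230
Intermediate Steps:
K = -3 (K = -3*1 = -3)
B(g) = 6 (B(g) = -8 + 14 = 6)
(131664 + B(486))*(-194620 + 69451) = (131664 + 6)*(-194620 + 69451) = 131670*(-125169) = -16481002230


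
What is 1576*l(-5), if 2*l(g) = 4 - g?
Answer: 7092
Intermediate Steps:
l(g) = 2 - g/2 (l(g) = (4 - g)/2 = 2 - g/2)
1576*l(-5) = 1576*(2 - ½*(-5)) = 1576*(2 + 5/2) = 1576*(9/2) = 7092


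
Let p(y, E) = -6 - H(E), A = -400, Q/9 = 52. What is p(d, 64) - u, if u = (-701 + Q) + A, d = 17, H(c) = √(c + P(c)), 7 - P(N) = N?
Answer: 627 - √7 ≈ 624.35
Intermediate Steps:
Q = 468 (Q = 9*52 = 468)
P(N) = 7 - N
H(c) = √7 (H(c) = √(c + (7 - c)) = √7)
p(y, E) = -6 - √7
u = -633 (u = (-701 + 468) - 400 = -233 - 400 = -633)
p(d, 64) - u = (-6 - √7) - 1*(-633) = (-6 - √7) + 633 = 627 - √7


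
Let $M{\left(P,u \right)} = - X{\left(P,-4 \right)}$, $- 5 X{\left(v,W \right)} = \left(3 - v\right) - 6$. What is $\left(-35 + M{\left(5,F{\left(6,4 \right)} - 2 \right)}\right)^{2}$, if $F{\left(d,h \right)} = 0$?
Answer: $\frac{33489}{25} \approx 1339.6$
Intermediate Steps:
$X{\left(v,W \right)} = \frac{3}{5} + \frac{v}{5}$ ($X{\left(v,W \right)} = - \frac{\left(3 - v\right) - 6}{5} = - \frac{-3 - v}{5} = \frac{3}{5} + \frac{v}{5}$)
$M{\left(P,u \right)} = - \frac{3}{5} - \frac{P}{5}$ ($M{\left(P,u \right)} = - (\frac{3}{5} + \frac{P}{5}) = - \frac{3}{5} - \frac{P}{5}$)
$\left(-35 + M{\left(5,F{\left(6,4 \right)} - 2 \right)}\right)^{2} = \left(-35 - \frac{8}{5}\right)^{2} = \left(- \frac{183}{5}\right)^{2} = \frac{33489}{25}$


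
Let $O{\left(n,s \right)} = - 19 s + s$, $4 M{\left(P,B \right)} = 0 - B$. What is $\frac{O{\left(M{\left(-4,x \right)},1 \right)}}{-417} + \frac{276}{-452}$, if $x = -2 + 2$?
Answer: $- \frac{8913}{15707} \approx -0.56745$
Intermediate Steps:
$x = 0$
$M{\left(P,B \right)} = - \frac{B}{4}$ ($M{\left(P,B \right)} = \frac{0 - B}{4} = \frac{\left(-1\right) B}{4} = - \frac{B}{4}$)
$O{\left(n,s \right)} = - 18 s$
$\frac{O{\left(M{\left(-4,x \right)},1 \right)}}{-417} + \frac{276}{-452} = \frac{\left(-18\right) 1}{-417} + \frac{276}{-452} = \left(-18\right) \left(- \frac{1}{417}\right) + 276 \left(- \frac{1}{452}\right) = \frac{6}{139} - \frac{69}{113} = - \frac{8913}{15707}$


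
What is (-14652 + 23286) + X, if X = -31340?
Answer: -22706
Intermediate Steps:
(-14652 + 23286) + X = (-14652 + 23286) - 31340 = 8634 - 31340 = -22706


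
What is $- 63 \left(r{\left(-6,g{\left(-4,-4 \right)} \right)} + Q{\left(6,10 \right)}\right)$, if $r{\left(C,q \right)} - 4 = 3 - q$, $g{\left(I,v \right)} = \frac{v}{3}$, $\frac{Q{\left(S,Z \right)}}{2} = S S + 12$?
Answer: $-6573$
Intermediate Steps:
$Q{\left(S,Z \right)} = 24 + 2 S^{2}$ ($Q{\left(S,Z \right)} = 2 \left(S S + 12\right) = 2 \left(S^{2} + 12\right) = 2 \left(12 + S^{2}\right) = 24 + 2 S^{2}$)
$g{\left(I,v \right)} = \frac{v}{3}$ ($g{\left(I,v \right)} = v \frac{1}{3} = \frac{v}{3}$)
$r{\left(C,q \right)} = 7 - q$ ($r{\left(C,q \right)} = 4 - \left(-3 + q\right) = 7 - q$)
$- 63 \left(r{\left(-6,g{\left(-4,-4 \right)} \right)} + Q{\left(6,10 \right)}\right) = - 63 \left(\left(7 - \frac{1}{3} \left(-4\right)\right) + \left(24 + 2 \cdot 6^{2}\right)\right) = - 63 \left(\left(7 - - \frac{4}{3}\right) + \left(24 + 2 \cdot 36\right)\right) = - 63 \left(\left(7 + \frac{4}{3}\right) + \left(24 + 72\right)\right) = - 63 \left(\frac{25}{3} + 96\right) = \left(-63\right) \frac{313}{3} = -6573$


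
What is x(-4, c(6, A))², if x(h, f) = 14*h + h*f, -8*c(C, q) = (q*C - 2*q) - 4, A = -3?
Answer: 4096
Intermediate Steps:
c(C, q) = ½ + q/4 - C*q/8 (c(C, q) = -((q*C - 2*q) - 4)/8 = -((C*q - 2*q) - 4)/8 = -((-2*q + C*q) - 4)/8 = -(-4 - 2*q + C*q)/8 = ½ + q/4 - C*q/8)
x(h, f) = 14*h + f*h
x(-4, c(6, A))² = (-4*(14 + (½ + (¼)*(-3) - ⅛*6*(-3))))² = (-4*(14 + (½ - ¾ + 9/4)))² = (-4*(14 + 2))² = (-4*16)² = (-64)² = 4096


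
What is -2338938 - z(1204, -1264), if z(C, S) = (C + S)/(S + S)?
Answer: -1478208831/632 ≈ -2.3389e+6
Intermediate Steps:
z(C, S) = (C + S)/(2*S) (z(C, S) = (C + S)/((2*S)) = (C + S)*(1/(2*S)) = (C + S)/(2*S))
-2338938 - z(1204, -1264) = -2338938 - (1204 - 1264)/(2*(-1264)) = -2338938 - (-1)*(-60)/(2*1264) = -2338938 - 1*15/632 = -2338938 - 15/632 = -1478208831/632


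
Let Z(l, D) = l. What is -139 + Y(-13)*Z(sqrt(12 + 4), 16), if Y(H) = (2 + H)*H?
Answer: 433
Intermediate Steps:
Y(H) = H*(2 + H)
-139 + Y(-13)*Z(sqrt(12 + 4), 16) = -139 + (-13*(2 - 13))*sqrt(12 + 4) = -139 + (-13*(-11))*sqrt(16) = -139 + 143*4 = -139 + 572 = 433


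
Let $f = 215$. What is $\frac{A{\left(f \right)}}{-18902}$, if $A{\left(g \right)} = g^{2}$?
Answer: $- \frac{46225}{18902} \approx -2.4455$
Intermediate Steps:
$\frac{A{\left(f \right)}}{-18902} = \frac{215^{2}}{-18902} = 46225 \left(- \frac{1}{18902}\right) = - \frac{46225}{18902}$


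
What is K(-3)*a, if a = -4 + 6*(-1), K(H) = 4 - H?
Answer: -70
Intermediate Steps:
a = -10 (a = -4 - 6 = -10)
K(-3)*a = (4 - 1*(-3))*(-10) = (4 + 3)*(-10) = 7*(-10) = -70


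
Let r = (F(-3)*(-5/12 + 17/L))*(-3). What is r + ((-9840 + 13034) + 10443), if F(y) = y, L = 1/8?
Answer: 59429/4 ≈ 14857.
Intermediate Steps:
L = 1/8 ≈ 0.12500
r = 4881/4 (r = -3*(-5/12 + 17/(1/8))*(-3) = -3*(-5*1/12 + 17*8)*(-3) = -3*(-5/12 + 136)*(-3) = -3*1627/12*(-3) = -1627/4*(-3) = 4881/4 ≈ 1220.3)
r + ((-9840 + 13034) + 10443) = 4881/4 + ((-9840 + 13034) + 10443) = 4881/4 + (3194 + 10443) = 4881/4 + 13637 = 59429/4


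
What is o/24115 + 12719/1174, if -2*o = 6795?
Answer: 30273002/2831101 ≈ 10.693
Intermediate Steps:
o = -6795/2 (o = -½*6795 = -6795/2 ≈ -3397.5)
o/24115 + 12719/1174 = -6795/2/24115 + 12719/1174 = -6795/2*1/24115 + 12719*(1/1174) = -1359/9646 + 12719/1174 = 30273002/2831101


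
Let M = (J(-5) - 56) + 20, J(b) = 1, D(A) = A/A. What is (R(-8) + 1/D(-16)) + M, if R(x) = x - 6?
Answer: -48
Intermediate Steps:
D(A) = 1
R(x) = -6 + x
M = -35 (M = (1 - 56) + 20 = -55 + 20 = -35)
(R(-8) + 1/D(-16)) + M = ((-6 - 8) + 1/1) - 35 = (-14 + 1) - 35 = -13 - 35 = -48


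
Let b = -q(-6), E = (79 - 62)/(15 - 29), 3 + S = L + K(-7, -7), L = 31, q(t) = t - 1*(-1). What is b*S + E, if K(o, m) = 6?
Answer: 2363/14 ≈ 168.79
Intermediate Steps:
q(t) = 1 + t (q(t) = t + 1 = 1 + t)
S = 34 (S = -3 + (31 + 6) = -3 + 37 = 34)
E = -17/14 (E = 17/(-14) = 17*(-1/14) = -17/14 ≈ -1.2143)
b = 5 (b = -(1 - 6) = -1*(-5) = 5)
b*S + E = 5*34 - 17/14 = 170 - 17/14 = 2363/14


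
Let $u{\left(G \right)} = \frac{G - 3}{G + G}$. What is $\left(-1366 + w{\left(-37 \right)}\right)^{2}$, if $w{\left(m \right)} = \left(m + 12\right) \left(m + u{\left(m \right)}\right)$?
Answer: $\frac{282811489}{1369} \approx 2.0658 \cdot 10^{5}$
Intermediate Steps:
$u{\left(G \right)} = \frac{-3 + G}{2 G}$
$w{\left(m \right)} = \left(12 + m\right) \left(m + \frac{-3 + m}{2 m}\right)$ ($w{\left(m \right)} = \left(m + 12\right) \left(m + \frac{-3 + m}{2 m}\right) = \left(12 + m\right) \left(m + \frac{-3 + m}{2 m}\right)$)
$\left(-1366 + w{\left(-37 \right)}\right)^{2} = \left(-1366 + \left(\frac{9}{2} + \left(-37\right)^{2} - \frac{18}{-37} + \frac{25}{2} \left(-37\right)\right)\right)^{2} = \left(-1366 + \left(\frac{9}{2} + 1369 - - \frac{18}{37} - \frac{925}{2}\right)\right)^{2} = \left(-1366 + \left(\frac{9}{2} + 1369 + \frac{18}{37} - \frac{925}{2}\right)\right)^{2} = \left(-1366 + \frac{33725}{37}\right)^{2} = \left(- \frac{16817}{37}\right)^{2} = \frac{282811489}{1369}$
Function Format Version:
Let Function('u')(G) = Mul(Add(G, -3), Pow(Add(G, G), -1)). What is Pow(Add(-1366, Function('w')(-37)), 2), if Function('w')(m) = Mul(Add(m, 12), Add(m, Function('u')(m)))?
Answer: Rational(282811489, 1369) ≈ 2.0658e+5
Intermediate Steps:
Function('u')(G) = Mul(Rational(1, 2), Pow(G, -1), Add(-3, G)) (Function('u')(G) = Mul(Add(-3, G), Pow(Mul(2, G), -1)) = Mul(Add(-3, G), Mul(Rational(1, 2), Pow(G, -1))) = Mul(Rational(1, 2), Pow(G, -1), Add(-3, G)))
Function('w')(m) = Mul(Add(12, m), Add(m, Mul(Rational(1, 2), Pow(m, -1), Add(-3, m)))) (Function('w')(m) = Mul(Add(m, 12), Add(m, Mul(Rational(1, 2), Pow(m, -1), Add(-3, m)))) = Mul(Add(12, m), Add(m, Mul(Rational(1, 2), Pow(m, -1), Add(-3, m)))))
Pow(Add(-1366, Function('w')(-37)), 2) = Pow(Add(-1366, Add(Rational(9, 2), Pow(-37, 2), Mul(-18, Pow(-37, -1)), Mul(Rational(25, 2), -37))), 2) = Pow(Add(-1366, Add(Rational(9, 2), 1369, Mul(-18, Rational(-1, 37)), Rational(-925, 2))), 2) = Pow(Add(-1366, Add(Rational(9, 2), 1369, Rational(18, 37), Rational(-925, 2))), 2) = Pow(Add(-1366, Rational(33725, 37)), 2) = Pow(Rational(-16817, 37), 2) = Rational(282811489, 1369)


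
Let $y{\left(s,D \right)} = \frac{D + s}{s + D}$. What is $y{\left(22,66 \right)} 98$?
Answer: $98$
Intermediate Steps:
$y{\left(s,D \right)} = 1$ ($y{\left(s,D \right)} = \frac{D + s}{D + s} = 1$)
$y{\left(22,66 \right)} 98 = 1 \cdot 98 = 98$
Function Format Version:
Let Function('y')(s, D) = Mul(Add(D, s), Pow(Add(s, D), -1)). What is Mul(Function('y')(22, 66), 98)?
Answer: 98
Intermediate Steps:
Function('y')(s, D) = 1 (Function('y')(s, D) = Mul(Add(D, s), Pow(Add(D, s), -1)) = 1)
Mul(Function('y')(22, 66), 98) = Mul(1, 98) = 98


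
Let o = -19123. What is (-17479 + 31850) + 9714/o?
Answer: 274806919/19123 ≈ 14370.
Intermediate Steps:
(-17479 + 31850) + 9714/o = (-17479 + 31850) + 9714/(-19123) = 14371 + 9714*(-1/19123) = 14371 - 9714/19123 = 274806919/19123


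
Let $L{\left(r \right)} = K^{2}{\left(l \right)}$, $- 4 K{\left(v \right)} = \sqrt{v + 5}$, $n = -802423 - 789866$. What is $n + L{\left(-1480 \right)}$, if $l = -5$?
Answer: $-1592289$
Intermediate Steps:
$n = -1592289$
$K{\left(v \right)} = - \frac{\sqrt{5 + v}}{4}$ ($K{\left(v \right)} = - \frac{\sqrt{v + 5}}{4} = - \frac{\sqrt{5 + v}}{4}$)
$L{\left(r \right)} = 0$ ($L{\left(r \right)} = \left(- \frac{\sqrt{5 - 5}}{4}\right)^{2} = \left(- \frac{\sqrt{0}}{4}\right)^{2} = \left(\left(- \frac{1}{4}\right) 0\right)^{2} = 0^{2} = 0$)
$n + L{\left(-1480 \right)} = -1592289 + 0 = -1592289$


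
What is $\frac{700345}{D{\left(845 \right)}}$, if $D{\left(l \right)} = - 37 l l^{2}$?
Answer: $- \frac{140069}{4464798325} \approx -3.1372 \cdot 10^{-5}$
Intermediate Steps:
$D{\left(l \right)} = - 37 l^{3}$
$\frac{700345}{D{\left(845 \right)}} = \frac{700345}{\left(-37\right) 845^{3}} = \frac{700345}{\left(-37\right) 603351125} = \frac{700345}{-22323991625} = 700345 \left(- \frac{1}{22323991625}\right) = - \frac{140069}{4464798325}$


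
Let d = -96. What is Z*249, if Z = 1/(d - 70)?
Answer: -3/2 ≈ -1.5000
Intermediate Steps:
Z = -1/166 (Z = 1/(-96 - 70) = 1/(-166) = -1/166 ≈ -0.0060241)
Z*249 = -1/166*249 = -3/2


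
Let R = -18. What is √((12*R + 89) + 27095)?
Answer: 2*√6742 ≈ 164.22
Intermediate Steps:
√((12*R + 89) + 27095) = √((12*(-18) + 89) + 27095) = √((-216 + 89) + 27095) = √(-127 + 27095) = √26968 = 2*√6742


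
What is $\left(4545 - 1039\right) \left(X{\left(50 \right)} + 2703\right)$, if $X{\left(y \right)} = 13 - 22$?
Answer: $9445164$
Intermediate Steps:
$X{\left(y \right)} = -9$
$\left(4545 - 1039\right) \left(X{\left(50 \right)} + 2703\right) = \left(4545 - 1039\right) \left(-9 + 2703\right) = 3506 \cdot 2694 = 9445164$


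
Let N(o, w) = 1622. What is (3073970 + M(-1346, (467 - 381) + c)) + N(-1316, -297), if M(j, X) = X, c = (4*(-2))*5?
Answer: 3075638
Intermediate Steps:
c = -40 (c = -8*5 = -40)
(3073970 + M(-1346, (467 - 381) + c)) + N(-1316, -297) = (3073970 + ((467 - 381) - 40)) + 1622 = (3073970 + (86 - 40)) + 1622 = (3073970 + 46) + 1622 = 3074016 + 1622 = 3075638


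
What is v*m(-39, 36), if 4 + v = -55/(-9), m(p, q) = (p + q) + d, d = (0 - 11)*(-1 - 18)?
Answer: 3914/9 ≈ 434.89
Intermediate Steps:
d = 209 (d = -11*(-19) = 209)
m(p, q) = 209 + p + q (m(p, q) = (p + q) + 209 = 209 + p + q)
v = 19/9 (v = -4 - 55/(-9) = -4 - 55*(-1/9) = -4 + 55/9 = 19/9 ≈ 2.1111)
v*m(-39, 36) = 19*(209 - 39 + 36)/9 = (19/9)*206 = 3914/9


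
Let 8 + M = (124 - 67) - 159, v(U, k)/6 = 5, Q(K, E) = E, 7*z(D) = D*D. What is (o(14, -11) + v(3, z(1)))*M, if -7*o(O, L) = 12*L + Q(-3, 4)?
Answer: -37180/7 ≈ -5311.4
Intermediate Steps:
z(D) = D²/7 (z(D) = (D*D)/7 = D²/7)
v(U, k) = 30 (v(U, k) = 6*5 = 30)
o(O, L) = -4/7 - 12*L/7 (o(O, L) = -(12*L + 4)/7 = -(4 + 12*L)/7 = -4/7 - 12*L/7)
M = -110 (M = -8 + ((124 - 67) - 159) = -8 + (57 - 159) = -8 - 102 = -110)
(o(14, -11) + v(3, z(1)))*M = ((-4/7 - 12/7*(-11)) + 30)*(-110) = ((-4/7 + 132/7) + 30)*(-110) = (128/7 + 30)*(-110) = (338/7)*(-110) = -37180/7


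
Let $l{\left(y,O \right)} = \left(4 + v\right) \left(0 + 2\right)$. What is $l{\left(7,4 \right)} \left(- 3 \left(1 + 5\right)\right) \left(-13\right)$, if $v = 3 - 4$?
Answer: $1404$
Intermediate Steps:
$v = -1$
$l{\left(y,O \right)} = 6$ ($l{\left(y,O \right)} = \left(4 - 1\right) \left(0 + 2\right) = 3 \cdot 2 = 6$)
$l{\left(7,4 \right)} \left(- 3 \left(1 + 5\right)\right) \left(-13\right) = 6 \left(- 3 \left(1 + 5\right)\right) \left(-13\right) = 6 \left(\left(-3\right) 6\right) \left(-13\right) = 6 \left(-18\right) \left(-13\right) = \left(-108\right) \left(-13\right) = 1404$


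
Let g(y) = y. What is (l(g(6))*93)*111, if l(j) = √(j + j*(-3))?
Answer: 20646*I*√3 ≈ 35760.0*I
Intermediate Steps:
l(j) = √2*√(-j) (l(j) = √(j - 3*j) = √(-2*j) = √2*√(-j))
(l(g(6))*93)*111 = ((√2*√(-1*6))*93)*111 = ((√2*√(-6))*93)*111 = ((√2*(I*√6))*93)*111 = ((2*I*√3)*93)*111 = (186*I*√3)*111 = 20646*I*√3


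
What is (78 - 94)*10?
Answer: -160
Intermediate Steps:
(78 - 94)*10 = -16*10 = -160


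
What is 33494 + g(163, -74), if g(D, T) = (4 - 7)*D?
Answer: 33005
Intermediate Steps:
g(D, T) = -3*D
33494 + g(163, -74) = 33494 - 3*163 = 33494 - 489 = 33005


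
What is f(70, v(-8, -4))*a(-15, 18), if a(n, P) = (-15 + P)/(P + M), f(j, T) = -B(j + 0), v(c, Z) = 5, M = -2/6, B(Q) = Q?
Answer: -630/53 ≈ -11.887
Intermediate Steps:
M = -1/3 (M = -2*1/6 = -1/3 ≈ -0.33333)
f(j, T) = -j (f(j, T) = -(j + 0) = -j)
a(n, P) = (-15 + P)/(-1/3 + P) (a(n, P) = (-15 + P)/(P - 1/3) = (-15 + P)/(-1/3 + P))
f(70, v(-8, -4))*a(-15, 18) = (-1*70)*(3*(-15 + 18)/(-1 + 3*18)) = -210*3/(-1 + 54) = -210*3/53 = -70*9/53 = -630/53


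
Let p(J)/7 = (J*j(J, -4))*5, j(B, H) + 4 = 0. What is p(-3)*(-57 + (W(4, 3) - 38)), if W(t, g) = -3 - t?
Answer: -42840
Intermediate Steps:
j(B, H) = -4 (j(B, H) = -4 + 0 = -4)
p(J) = -140*J (p(J) = 7*((J*(-4))*5) = 7*(-4*J*5) = 7*(-20*J) = -140*J)
p(-3)*(-57 + (W(4, 3) - 38)) = (-140*(-3))*(-57 + ((-3 - 1*4) - 38)) = 420*(-57 + ((-3 - 4) - 38)) = 420*(-57 + (-7 - 38)) = 420*(-57 - 45) = 420*(-102) = -42840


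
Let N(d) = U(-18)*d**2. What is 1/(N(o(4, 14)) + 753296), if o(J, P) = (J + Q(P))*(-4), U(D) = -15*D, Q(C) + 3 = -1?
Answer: 1/753296 ≈ 1.3275e-6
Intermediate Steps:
Q(C) = -4 (Q(C) = -3 - 1 = -4)
o(J, P) = 16 - 4*J (o(J, P) = (J - 4)*(-4) = (-4 + J)*(-4) = 16 - 4*J)
N(d) = 270*d**2 (N(d) = (-15*(-18))*d**2 = 270*d**2)
1/(N(o(4, 14)) + 753296) = 1/(270*(16 - 4*4)**2 + 753296) = 1/(270*(16 - 16)**2 + 753296) = 1/(270*0**2 + 753296) = 1/(270*0 + 753296) = 1/(0 + 753296) = 1/753296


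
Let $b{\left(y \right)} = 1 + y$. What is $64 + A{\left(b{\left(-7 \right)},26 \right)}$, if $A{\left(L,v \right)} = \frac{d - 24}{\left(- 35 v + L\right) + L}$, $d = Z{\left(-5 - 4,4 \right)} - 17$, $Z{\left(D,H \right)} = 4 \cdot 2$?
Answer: $\frac{59041}{922} \approx 64.036$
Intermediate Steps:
$Z{\left(D,H \right)} = 8$
$d = -9$ ($d = 8 - 17 = -9$)
$A{\left(L,v \right)} = - \frac{33}{- 35 v + 2 L}$ ($A{\left(L,v \right)} = \frac{-9 - 24}{\left(- 35 v + L\right) + L} = - \frac{33}{\left(L - 35 v\right) + L} = - \frac{33}{- 35 v + 2 L}$)
$64 + A{\left(b{\left(-7 \right)},26 \right)} = 64 + \frac{33}{- 2 \left(1 - 7\right) + 35 \cdot 26} = 64 + \frac{33}{\left(-2\right) \left(-6\right) + 910} = 64 + \frac{33}{12 + 910} = 64 + \frac{33}{922} = \frac{59041}{922}$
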